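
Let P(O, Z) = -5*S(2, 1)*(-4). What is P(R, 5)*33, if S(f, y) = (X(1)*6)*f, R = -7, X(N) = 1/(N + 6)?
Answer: 7920/7 ≈ 1131.4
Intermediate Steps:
X(N) = 1/(6 + N)
S(f, y) = 6*f/7 (S(f, y) = (6/(6 + 1))*f = (6/7)*f = ((⅐)*6)*f = 6*f/7)
P(O, Z) = 240/7 (P(O, Z) = -30*2/7*(-4) = -5*12/7*(-4) = -60/7*(-4) = 240/7)
P(R, 5)*33 = (240/7)*33 = 7920/7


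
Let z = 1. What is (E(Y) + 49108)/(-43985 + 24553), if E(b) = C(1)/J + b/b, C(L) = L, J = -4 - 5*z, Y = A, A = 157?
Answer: -15785/6246 ≈ -2.5272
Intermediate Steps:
Y = 157
J = -9 (J = -4 - 5*1 = -4 - 5 = -9)
E(b) = 8/9 (E(b) = 1/(-9) + b/b = 1*(-⅑) + 1 = -⅑ + 1 = 8/9)
(E(Y) + 49108)/(-43985 + 24553) = (8/9 + 49108)/(-43985 + 24553) = (441980/9)/(-19432) = (441980/9)*(-1/19432) = -15785/6246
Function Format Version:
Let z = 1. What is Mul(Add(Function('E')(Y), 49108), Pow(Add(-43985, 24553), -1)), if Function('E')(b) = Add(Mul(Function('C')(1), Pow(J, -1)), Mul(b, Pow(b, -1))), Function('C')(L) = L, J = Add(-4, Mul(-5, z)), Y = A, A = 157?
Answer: Rational(-15785, 6246) ≈ -2.5272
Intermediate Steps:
Y = 157
J = -9 (J = Add(-4, Mul(-5, 1)) = Add(-4, -5) = -9)
Function('E')(b) = Rational(8, 9) (Function('E')(b) = Add(Mul(1, Pow(-9, -1)), Mul(b, Pow(b, -1))) = Add(Mul(1, Rational(-1, 9)), 1) = Add(Rational(-1, 9), 1) = Rational(8, 9))
Mul(Add(Function('E')(Y), 49108), Pow(Add(-43985, 24553), -1)) = Mul(Add(Rational(8, 9), 49108), Pow(Add(-43985, 24553), -1)) = Mul(Rational(441980, 9), Pow(-19432, -1)) = Mul(Rational(441980, 9), Rational(-1, 19432)) = Rational(-15785, 6246)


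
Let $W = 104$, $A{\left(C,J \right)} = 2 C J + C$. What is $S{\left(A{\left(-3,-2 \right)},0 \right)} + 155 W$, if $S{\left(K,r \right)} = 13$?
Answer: $16133$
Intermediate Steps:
$A{\left(C,J \right)} = C + 2 C J$ ($A{\left(C,J \right)} = 2 C J + C = C + 2 C J$)
$S{\left(A{\left(-3,-2 \right)},0 \right)} + 155 W = 13 + 155 \cdot 104 = 13 + 16120 = 16133$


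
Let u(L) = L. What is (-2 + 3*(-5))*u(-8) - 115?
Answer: 21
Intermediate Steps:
(-2 + 3*(-5))*u(-8) - 115 = (-2 + 3*(-5))*(-8) - 115 = (-2 - 15)*(-8) - 115 = -17*(-8) - 115 = 136 - 115 = 21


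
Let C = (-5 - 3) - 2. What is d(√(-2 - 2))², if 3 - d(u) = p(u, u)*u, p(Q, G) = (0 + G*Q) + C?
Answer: -775 + 168*I ≈ -775.0 + 168.0*I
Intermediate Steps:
C = -10 (C = -8 - 2 = -10)
p(Q, G) = -10 + G*Q (p(Q, G) = (0 + G*Q) - 10 = G*Q - 10 = -10 + G*Q)
d(u) = 3 - u*(-10 + u²) (d(u) = 3 - (-10 + u*u)*u = 3 - (-10 + u²)*u = 3 - u*(-10 + u²))
d(√(-2 - 2))² = (3 - √(-2 - 2)*(-10 + (√(-2 - 2))²))² = (3 - √(-4)*(-10 + (√(-4))²))² = (3 - 2*I*(-10 + (2*I)²))² = (3 - 2*I*(-10 - 4))² = (3 - 1*2*I*(-14))² = (3 + 28*I)²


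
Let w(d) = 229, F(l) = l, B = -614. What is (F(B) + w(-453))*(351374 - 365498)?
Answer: 5437740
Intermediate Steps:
(F(B) + w(-453))*(351374 - 365498) = (-614 + 229)*(351374 - 365498) = -385*(-14124) = 5437740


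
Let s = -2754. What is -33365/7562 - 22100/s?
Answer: 2212735/612522 ≈ 3.6125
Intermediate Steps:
-33365/7562 - 22100/s = -33365/7562 - 22100/(-2754) = -33365*1/7562 - 22100*(-1/2754) = -33365/7562 + 650/81 = 2212735/612522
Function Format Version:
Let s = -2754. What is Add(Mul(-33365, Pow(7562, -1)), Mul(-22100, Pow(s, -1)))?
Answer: Rational(2212735, 612522) ≈ 3.6125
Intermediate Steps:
Add(Mul(-33365, Pow(7562, -1)), Mul(-22100, Pow(s, -1))) = Add(Mul(-33365, Pow(7562, -1)), Mul(-22100, Pow(-2754, -1))) = Add(Mul(-33365, Rational(1, 7562)), Mul(-22100, Rational(-1, 2754))) = Add(Rational(-33365, 7562), Rational(650, 81)) = Rational(2212735, 612522)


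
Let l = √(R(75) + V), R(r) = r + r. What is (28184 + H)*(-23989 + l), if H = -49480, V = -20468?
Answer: 510869744 - 21296*I*√20318 ≈ 5.1087e+8 - 3.0356e+6*I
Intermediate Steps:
R(r) = 2*r
l = I*√20318 (l = √(2*75 - 20468) = √(150 - 20468) = √(-20318) = I*√20318 ≈ 142.54*I)
(28184 + H)*(-23989 + l) = (28184 - 49480)*(-23989 + I*√20318) = -21296*(-23989 + I*√20318) = 510869744 - 21296*I*√20318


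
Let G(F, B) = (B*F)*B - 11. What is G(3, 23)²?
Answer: 2483776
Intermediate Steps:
G(F, B) = -11 + F*B² (G(F, B) = F*B² - 11 = -11 + F*B²)
G(3, 23)² = (-11 + 3*23²)² = (-11 + 3*529)² = (-11 + 1587)² = 1576² = 2483776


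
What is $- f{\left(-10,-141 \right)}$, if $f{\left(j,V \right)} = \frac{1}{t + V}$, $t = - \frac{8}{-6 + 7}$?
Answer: $\frac{1}{149} \approx 0.0067114$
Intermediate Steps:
$t = -8$ ($t = - \frac{8}{1} = \left(-8\right) 1 = -8$)
$f{\left(j,V \right)} = \frac{1}{-8 + V}$
$- f{\left(-10,-141 \right)} = - \frac{1}{-8 - 141} = - \frac{1}{-149} = \left(-1\right) \left(- \frac{1}{149}\right) = \frac{1}{149}$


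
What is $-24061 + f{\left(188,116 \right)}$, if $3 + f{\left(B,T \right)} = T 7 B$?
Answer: $128592$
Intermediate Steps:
$f{\left(B,T \right)} = -3 + 7 B T$ ($f{\left(B,T \right)} = -3 + T 7 B = -3 + 7 T B = -3 + 7 B T$)
$-24061 + f{\left(188,116 \right)} = -24061 - \left(3 - 152656\right) = -24061 + \left(-3 + 152656\right) = -24061 + 152653 = 128592$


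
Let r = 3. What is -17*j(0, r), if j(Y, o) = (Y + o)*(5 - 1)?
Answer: -204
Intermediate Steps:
j(Y, o) = 4*Y + 4*o (j(Y, o) = (Y + o)*4 = 4*Y + 4*o)
-17*j(0, r) = -17*(4*0 + 4*3) = -17*(0 + 12) = -17*12 = -204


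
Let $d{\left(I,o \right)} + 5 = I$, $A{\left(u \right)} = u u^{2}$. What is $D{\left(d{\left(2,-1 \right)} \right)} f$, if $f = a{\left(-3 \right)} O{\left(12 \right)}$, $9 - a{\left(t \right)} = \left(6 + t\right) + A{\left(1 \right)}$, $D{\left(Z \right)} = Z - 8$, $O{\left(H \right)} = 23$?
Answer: $-1265$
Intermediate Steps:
$A{\left(u \right)} = u^{3}$
$d{\left(I,o \right)} = -5 + I$
$D{\left(Z \right)} = -8 + Z$
$a{\left(t \right)} = 2 - t$ ($a{\left(t \right)} = 9 - \left(\left(6 + t\right) + 1^{3}\right) = 9 - \left(\left(6 + t\right) + 1\right) = 9 - \left(7 + t\right) = 2 - t$)
$f = 115$ ($f = \left(2 - -3\right) 23 = \left(2 + 3\right) 23 = 5 \cdot 23 = 115$)
$D{\left(d{\left(2,-1 \right)} \right)} f = \left(-8 + \left(-5 + 2\right)\right) 115 = \left(-8 - 3\right) 115 = \left(-11\right) 115 = -1265$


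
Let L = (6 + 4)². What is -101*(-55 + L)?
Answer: -4545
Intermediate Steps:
L = 100 (L = 10² = 100)
-101*(-55 + L) = -101*(-55 + 100) = -101*45 = -4545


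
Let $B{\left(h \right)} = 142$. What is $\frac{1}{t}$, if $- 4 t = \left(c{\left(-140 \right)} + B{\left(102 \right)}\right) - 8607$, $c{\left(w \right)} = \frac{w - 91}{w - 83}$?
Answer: $\frac{223}{471866} \approx 0.00047259$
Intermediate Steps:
$c{\left(w \right)} = \frac{-91 + w}{-83 + w}$
$t = \frac{471866}{223}$ ($t = - \frac{\left(\frac{-91 - 140}{-83 - 140} + 142\right) - 8607}{4} = - \frac{\left(\frac{1}{-223} \left(-231\right) + 142\right) - 8607}{4} = - \frac{\left(\left(- \frac{1}{223}\right) \left(-231\right) + 142\right) - 8607}{4} = - \frac{\left(\frac{231}{223} + 142\right) - 8607}{4} = - \frac{\frac{31897}{223} - 8607}{4} = \left(- \frac{1}{4}\right) \left(- \frac{1887464}{223}\right) = \frac{471866}{223} \approx 2116.0$)
$\frac{1}{t} = \frac{1}{\frac{471866}{223}} = \frac{223}{471866}$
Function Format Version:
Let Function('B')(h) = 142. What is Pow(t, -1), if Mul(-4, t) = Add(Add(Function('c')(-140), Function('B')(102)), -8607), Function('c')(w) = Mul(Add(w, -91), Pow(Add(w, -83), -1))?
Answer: Rational(223, 471866) ≈ 0.00047259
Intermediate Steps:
Function('c')(w) = Mul(Pow(Add(-83, w), -1), Add(-91, w)) (Function('c')(w) = Mul(Add(-91, w), Pow(Add(-83, w), -1)) = Mul(Pow(Add(-83, w), -1), Add(-91, w)))
t = Rational(471866, 223) (t = Mul(Rational(-1, 4), Add(Add(Mul(Pow(Add(-83, -140), -1), Add(-91, -140)), 142), -8607)) = Mul(Rational(-1, 4), Add(Add(Mul(Pow(-223, -1), -231), 142), -8607)) = Mul(Rational(-1, 4), Add(Add(Mul(Rational(-1, 223), -231), 142), -8607)) = Mul(Rational(-1, 4), Add(Add(Rational(231, 223), 142), -8607)) = Mul(Rational(-1, 4), Add(Rational(31897, 223), -8607)) = Mul(Rational(-1, 4), Rational(-1887464, 223)) = Rational(471866, 223) ≈ 2116.0)
Pow(t, -1) = Pow(Rational(471866, 223), -1) = Rational(223, 471866)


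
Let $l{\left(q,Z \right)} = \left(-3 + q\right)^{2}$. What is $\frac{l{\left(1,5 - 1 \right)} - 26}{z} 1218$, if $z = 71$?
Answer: $- \frac{26796}{71} \approx -377.41$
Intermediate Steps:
$\frac{l{\left(1,5 - 1 \right)} - 26}{z} 1218 = \frac{\left(-3 + 1\right)^{2} - 26}{71} \cdot 1218 = \left(\left(-2\right)^{2} - 26\right) \frac{1}{71} \cdot 1218 = \left(4 - 26\right) \frac{1}{71} \cdot 1218 = \left(-22\right) \frac{1}{71} \cdot 1218 = \left(- \frac{22}{71}\right) 1218 = - \frac{26796}{71}$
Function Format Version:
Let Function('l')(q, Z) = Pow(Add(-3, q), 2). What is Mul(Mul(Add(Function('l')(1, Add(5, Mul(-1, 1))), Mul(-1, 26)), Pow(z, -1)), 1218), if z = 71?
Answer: Rational(-26796, 71) ≈ -377.41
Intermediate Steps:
Mul(Mul(Add(Function('l')(1, Add(5, Mul(-1, 1))), Mul(-1, 26)), Pow(z, -1)), 1218) = Mul(Mul(Add(Pow(Add(-3, 1), 2), Mul(-1, 26)), Pow(71, -1)), 1218) = Mul(Mul(Add(Pow(-2, 2), -26), Rational(1, 71)), 1218) = Mul(Mul(Add(4, -26), Rational(1, 71)), 1218) = Mul(Mul(-22, Rational(1, 71)), 1218) = Mul(Rational(-22, 71), 1218) = Rational(-26796, 71)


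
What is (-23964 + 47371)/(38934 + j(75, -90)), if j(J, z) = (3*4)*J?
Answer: 23407/39834 ≈ 0.58761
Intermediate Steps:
j(J, z) = 12*J
(-23964 + 47371)/(38934 + j(75, -90)) = (-23964 + 47371)/(38934 + 12*75) = 23407/(38934 + 900) = 23407/39834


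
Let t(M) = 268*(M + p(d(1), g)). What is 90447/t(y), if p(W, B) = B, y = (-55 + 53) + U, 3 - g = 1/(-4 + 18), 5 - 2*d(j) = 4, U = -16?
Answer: -633129/28274 ≈ -22.393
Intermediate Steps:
d(j) = ½ (d(j) = 5/2 - ½*4 = 5/2 - 2 = ½)
g = 41/14 (g = 3 - 1/(-4 + 18) = 3 - 1/14 = 41/14 ≈ 2.9286)
y = -18 (y = (-55 + 53) - 16 = -2 - 16 = -18)
t(M) = 5494/7 + 268*M (t(M) = 268*(M + 41/14) = 268*(41/14 + M) = 5494/7 + 268*M)
90447/t(y) = 90447/(5494/7 + 268*(-18)) = 90447/(5494/7 - 4824) = 90447/(-28274/7) = 90447*(-7/28274) = -633129/28274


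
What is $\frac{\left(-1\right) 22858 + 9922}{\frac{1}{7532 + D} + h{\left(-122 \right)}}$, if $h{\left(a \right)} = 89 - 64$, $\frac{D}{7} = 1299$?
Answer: $- \frac{35843500}{69271} \approx -517.44$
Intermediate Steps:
$D = 9093$ ($D = 7 \cdot 1299 = 9093$)
$h{\left(a \right)} = 25$
$\frac{\left(-1\right) 22858 + 9922}{\frac{1}{7532 + D} + h{\left(-122 \right)}} = \frac{\left(-1\right) 22858 + 9922}{\frac{1}{7532 + 9093} + 25} = \frac{-22858 + 9922}{\frac{1}{16625} + 25} = - \frac{12936}{\frac{1}{16625} + 25} = - \frac{12936}{\frac{415626}{16625}} = \left(-12936\right) \frac{16625}{415626} = - \frac{35843500}{69271}$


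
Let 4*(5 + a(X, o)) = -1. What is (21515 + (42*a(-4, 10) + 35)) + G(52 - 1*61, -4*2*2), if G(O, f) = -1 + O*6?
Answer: 42549/2 ≈ 21275.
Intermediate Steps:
G(O, f) = -1 + 6*O
a(X, o) = -21/4 (a(X, o) = -5 + (¼)*(-1) = -5 - ¼ = -21/4)
(21515 + (42*a(-4, 10) + 35)) + G(52 - 1*61, -4*2*2) = (21515 + (42*(-21/4) + 35)) + (-1 + 6*(52 - 1*61)) = (21515 + (-441/2 + 35)) + (-1 + 6*(52 - 61)) = (21515 - 371/2) + (-1 + 6*(-9)) = 42659/2 + (-1 - 54) = 42659/2 - 55 = 42549/2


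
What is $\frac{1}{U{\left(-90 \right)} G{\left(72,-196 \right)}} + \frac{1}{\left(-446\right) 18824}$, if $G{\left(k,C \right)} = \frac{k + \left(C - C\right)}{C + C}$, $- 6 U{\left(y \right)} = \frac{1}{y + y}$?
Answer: $- \frac{49365563521}{8395504} \approx -5880.0$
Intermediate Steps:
$U{\left(y \right)} = - \frac{1}{12 y}$ ($U{\left(y \right)} = - \frac{1}{6 \left(y + y\right)} = - \frac{1}{6 \cdot 2 y} = - \frac{\frac{1}{2} \frac{1}{y}}{6} = - \frac{1}{12 y}$)
$G{\left(k,C \right)} = \frac{k}{2 C}$ ($G{\left(k,C \right)} = \frac{k + 0}{2 C} = k \frac{1}{2 C} = \frac{k}{2 C}$)
$\frac{1}{U{\left(-90 \right)} G{\left(72,-196 \right)}} + \frac{1}{\left(-446\right) 18824} = \frac{1}{- \frac{1}{12 \left(-90\right)} \frac{1}{2} \cdot 72 \frac{1}{-196}} + \frac{1}{\left(-446\right) 18824} = \frac{1}{\left(- \frac{1}{12}\right) \left(- \frac{1}{90}\right) \frac{1}{2} \cdot 72 \left(- \frac{1}{196}\right)} - \frac{1}{8395504} = \frac{\frac{1}{\frac{1}{1080}}}{- \frac{9}{49}} - \frac{1}{8395504} = 1080 \left(- \frac{49}{9}\right) - \frac{1}{8395504} = -5880 - \frac{1}{8395504} = - \frac{49365563521}{8395504}$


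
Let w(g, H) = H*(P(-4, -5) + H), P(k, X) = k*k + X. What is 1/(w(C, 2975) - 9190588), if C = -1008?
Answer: -1/307238 ≈ -3.2548e-6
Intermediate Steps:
P(k, X) = X + k² (P(k, X) = k² + X = X + k²)
w(g, H) = H*(11 + H) (w(g, H) = H*((-5 + (-4)²) + H) = H*((-5 + 16) + H) = H*(11 + H))
1/(w(C, 2975) - 9190588) = 1/(2975*(11 + 2975) - 9190588) = 1/(2975*2986 - 9190588) = 1/(8883350 - 9190588) = 1/(-307238) = -1/307238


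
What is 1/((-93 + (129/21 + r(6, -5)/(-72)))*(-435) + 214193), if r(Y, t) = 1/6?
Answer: 1008/253992679 ≈ 3.9686e-6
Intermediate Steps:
r(Y, t) = 1/6
1/((-93 + (129/21 + r(6, -5)/(-72)))*(-435) + 214193) = 1/((-93 + (129/21 + (1/6)/(-72)))*(-435) + 214193) = 1/((-93 + (129*(1/21) + (1/6)*(-1/72)))*(-435) + 214193) = 1/((-93 + (43/7 - 1/432))*(-435) + 214193) = 1/((-93 + 18569/3024)*(-435) + 214193) = 1/(-262663/3024*(-435) + 214193) = 1/(38086135/1008 + 214193) = 1/(253992679/1008) = 1008/253992679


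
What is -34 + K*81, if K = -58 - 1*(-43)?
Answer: -1249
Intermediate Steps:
K = -15 (K = -58 + 43 = -15)
-34 + K*81 = -34 - 15*81 = -34 - 1215 = -1249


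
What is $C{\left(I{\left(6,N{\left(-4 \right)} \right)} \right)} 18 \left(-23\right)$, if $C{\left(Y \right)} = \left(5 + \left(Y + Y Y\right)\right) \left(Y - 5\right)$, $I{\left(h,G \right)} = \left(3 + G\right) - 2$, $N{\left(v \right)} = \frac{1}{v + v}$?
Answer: $\frac{2903175}{256} \approx 11341.0$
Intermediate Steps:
$N{\left(v \right)} = \frac{1}{2 v}$
$I{\left(h,G \right)} = 1 + G$
$C{\left(Y \right)} = \left(-5 + Y\right) \left(5 + Y + Y^{2}\right)$ ($C{\left(Y \right)} = \left(5 + \left(Y + Y^{2}\right)\right) \left(-5 + Y\right) = \left(5 + Y + Y^{2}\right) \left(-5 + Y\right) = \left(-5 + Y\right) \left(5 + Y + Y^{2}\right)$)
$C{\left(I{\left(6,N{\left(-4 \right)} \right)} \right)} 18 \left(-23\right) = \left(-25 + \left(1 + \frac{1}{2 \left(-4\right)}\right)^{3} - 4 \left(1 + \frac{1}{2 \left(-4\right)}\right)^{2}\right) 18 \left(-23\right) = \left(-25 + \left(1 + \frac{1}{2} \left(- \frac{1}{4}\right)\right)^{3} - 4 \left(1 + \frac{1}{2} \left(- \frac{1}{4}\right)\right)^{2}\right) 18 \left(-23\right) = \left(-25 + \left(1 - \frac{1}{8}\right)^{3} - 4 \left(1 - \frac{1}{8}\right)^{2}\right) 18 \left(-23\right) = \left(-25 + \left(\frac{7}{8}\right)^{3} - 4 \left(\frac{7}{8}\right)^{2}\right) 18 \left(-23\right) = \left(-25 + \frac{343}{512} - \frac{49}{16}\right) 18 \left(-23\right) = \left(- \frac{14025}{512}\right) 18 \left(-23\right) = \left(- \frac{126225}{256}\right) \left(-23\right) = \frac{2903175}{256}$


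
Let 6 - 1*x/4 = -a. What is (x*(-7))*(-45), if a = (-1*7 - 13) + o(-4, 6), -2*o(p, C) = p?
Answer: -15120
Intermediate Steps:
o(p, C) = -p/2
a = -18 (a = (-1*7 - 13) - ½*(-4) = (-7 - 13) + 2 = -20 + 2 = -18)
x = -48 (x = 24 - (-4)*(-18) = 24 - 4*18 = 24 - 72 = -48)
(x*(-7))*(-45) = -48*(-7)*(-45) = 336*(-45) = -15120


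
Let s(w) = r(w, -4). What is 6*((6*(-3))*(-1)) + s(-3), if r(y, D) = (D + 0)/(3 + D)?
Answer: 112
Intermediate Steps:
r(y, D) = D/(3 + D)
s(w) = 4 (s(w) = -4/(3 - 4) = -4/(-1) = -4*(-1) = 4)
6*((6*(-3))*(-1)) + s(-3) = 6*((6*(-3))*(-1)) + 4 = 6*(-18*(-1)) + 4 = 6*18 + 4 = 108 + 4 = 112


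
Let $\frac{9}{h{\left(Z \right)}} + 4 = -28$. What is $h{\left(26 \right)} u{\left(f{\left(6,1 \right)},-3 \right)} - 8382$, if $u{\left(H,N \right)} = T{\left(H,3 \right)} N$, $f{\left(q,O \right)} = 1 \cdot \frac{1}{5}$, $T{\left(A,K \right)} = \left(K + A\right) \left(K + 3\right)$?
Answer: $- \frac{41829}{5} \approx -8365.8$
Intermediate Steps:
$T{\left(A,K \right)} = \left(3 + K\right) \left(A + K\right)$ ($T{\left(A,K \right)} = \left(A + K\right) \left(3 + K\right) = \left(3 + K\right) \left(A + K\right)$)
$h{\left(Z \right)} = - \frac{9}{32}$ ($h{\left(Z \right)} = \frac{9}{-4 - 28} = \frac{9}{-32} = 9 \left(- \frac{1}{32}\right) = - \frac{9}{32}$)
$f{\left(q,O \right)} = \frac{1}{5}$ ($f{\left(q,O \right)} = 1 \cdot \frac{1}{5} = \frac{1}{5}$)
$u{\left(H,N \right)} = N \left(18 + 6 H\right)$ ($u{\left(H,N \right)} = \left(3^{2} + 3 H + 3 \cdot 3 + H 3\right) N = \left(9 + 3 H + 9 + 3 H\right) N = \left(18 + 6 H\right) N = N \left(18 + 6 H\right)$)
$h{\left(26 \right)} u{\left(f{\left(6,1 \right)},-3 \right)} - 8382 = - \frac{9 \cdot 6 \left(-3\right) \left(3 + \frac{1}{5}\right)}{32} - 8382 = - \frac{9 \cdot 6 \left(-3\right) \frac{16}{5}}{32} - 8382 = \left(- \frac{9}{32}\right) \left(- \frac{288}{5}\right) - 8382 = \frac{81}{5} - 8382 = - \frac{41829}{5}$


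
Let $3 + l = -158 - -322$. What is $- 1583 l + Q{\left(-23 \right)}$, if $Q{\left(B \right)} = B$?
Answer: $-254886$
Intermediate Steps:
$l = 161$ ($l = -3 - -164 = -3 + \left(-158 + 322\right) = -3 + 164 = 161$)
$- 1583 l + Q{\left(-23 \right)} = \left(-1583\right) 161 - 23 = -254863 - 23 = -254886$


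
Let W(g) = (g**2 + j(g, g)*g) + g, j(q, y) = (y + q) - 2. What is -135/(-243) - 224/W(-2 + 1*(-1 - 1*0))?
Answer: -311/45 ≈ -6.9111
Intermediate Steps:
j(q, y) = -2 + q + y (j(q, y) = (q + y) - 2 = -2 + q + y)
W(g) = g + g**2 + g*(-2 + 2*g) (W(g) = (g**2 + (-2 + g + g)*g) + g = (g**2 + (-2 + 2*g)*g) + g = (g**2 + g*(-2 + 2*g)) + g = g + g**2 + g*(-2 + 2*g))
-135/(-243) - 224/W(-2 + 1*(-1 - 1*0)) = -135/(-243) - 224*1/((-1 + 3*(-2 + 1*(-1 - 1*0)))*(-2 + 1*(-1 - 1*0))) = -135*(-1/243) - 224*1/((-1 + 3*(-2 + 1*(-1 + 0)))*(-2 + 1*(-1 + 0))) = 5/9 - 224*1/((-1 + 3*(-2 + 1*(-1)))*(-2 + 1*(-1))) = 5/9 - 224*1/((-1 + 3*(-2 - 1))*(-2 - 1)) = 5/9 - 224*(-1/(3*(-1 + 3*(-3)))) = 5/9 - 224*(-1/(3*(-1 - 9))) = 5/9 - 224/((-3*(-10))) = 5/9 - 224/30 = 5/9 - 224*1/30 = 5/9 - 112/15 = -311/45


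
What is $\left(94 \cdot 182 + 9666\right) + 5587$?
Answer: $32361$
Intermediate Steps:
$\left(94 \cdot 182 + 9666\right) + 5587 = \left(17108 + 9666\right) + 5587 = 26774 + 5587 = 32361$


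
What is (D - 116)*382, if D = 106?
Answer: -3820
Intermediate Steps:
(D - 116)*382 = (106 - 116)*382 = -10*382 = -3820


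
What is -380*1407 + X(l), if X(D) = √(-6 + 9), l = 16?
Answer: -534660 + √3 ≈ -5.3466e+5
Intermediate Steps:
X(D) = √3
-380*1407 + X(l) = -380*1407 + √3 = -534660 + √3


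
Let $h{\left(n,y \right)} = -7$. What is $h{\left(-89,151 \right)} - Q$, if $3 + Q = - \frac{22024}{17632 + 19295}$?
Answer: $- \frac{125684}{36927} \approx -3.4036$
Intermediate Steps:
$Q = - \frac{132805}{36927}$ ($Q = -3 - \frac{22024}{17632 + 19295} = -3 - \frac{22024}{36927} = - \frac{132805}{36927} \approx -3.5964$)
$h{\left(-89,151 \right)} - Q = -7 - - \frac{132805}{36927} = -7 + \frac{132805}{36927} = - \frac{125684}{36927}$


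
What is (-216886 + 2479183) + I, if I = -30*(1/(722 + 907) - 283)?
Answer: 1233037331/543 ≈ 2.2708e+6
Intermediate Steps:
I = 4610060/543 (I = -30*(1/1629 - 283) = -30*(-461006/1629) = 4610060/543 ≈ 8490.0)
(-216886 + 2479183) + I = (-216886 + 2479183) + 4610060/543 = 2262297 + 4610060/543 = 1233037331/543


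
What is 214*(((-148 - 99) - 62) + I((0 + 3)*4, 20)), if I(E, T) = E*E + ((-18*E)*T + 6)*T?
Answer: -18499230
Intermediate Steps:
I(E, T) = E**2 + T*(6 - 18*E*T) (I(E, T) = E**2 + (-18*E*T + 6)*T = E**2 + (6 - 18*E*T)*T = E**2 + T*(6 - 18*E*T))
214*(((-148 - 99) - 62) + I((0 + 3)*4, 20)) = 214*(((-148 - 99) - 62) + (((0 + 3)*4)**2 + 6*20 - 18*(0 + 3)*4*20**2)) = 214*((-247 - 62) + ((3*4)**2 + 120 - 18*3*4*400)) = 214*(-309 + (12**2 + 120 - 18*12*400)) = 214*(-309 + (144 + 120 - 86400)) = 214*(-309 - 86136) = 214*(-86445) = -18499230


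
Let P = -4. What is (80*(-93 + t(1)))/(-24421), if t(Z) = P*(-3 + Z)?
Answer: 6800/24421 ≈ 0.27845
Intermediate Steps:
t(Z) = 12 - 4*Z (t(Z) = -4*(-3 + Z) = 12 - 4*Z)
(80*(-93 + t(1)))/(-24421) = (80*(-93 + (12 - 4*1)))/(-24421) = (80*(-93 + (12 - 4)))*(-1/24421) = (80*(-93 + 8))*(-1/24421) = (80*(-85))*(-1/24421) = -6800*(-1/24421) = 6800/24421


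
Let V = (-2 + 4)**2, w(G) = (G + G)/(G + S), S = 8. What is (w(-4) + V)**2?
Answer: 4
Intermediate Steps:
w(G) = 2*G/(8 + G) (w(G) = (G + G)/(G + 8) = (2*G)/(8 + G) = 2*G/(8 + G))
V = 4 (V = 2**2 = 4)
(w(-4) + V)**2 = (2*(-4)/(8 - 4) + 4)**2 = (2*(-4)/4 + 4)**2 = (2*(-4)*(1/4) + 4)**2 = (-2 + 4)**2 = 2**2 = 4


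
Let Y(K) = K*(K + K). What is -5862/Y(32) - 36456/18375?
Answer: -620327/128000 ≈ -4.8463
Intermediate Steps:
Y(K) = 2*K² (Y(K) = K*(2*K) = 2*K²)
-5862/Y(32) - 36456/18375 = -5862/(2*32²) - 36456/18375 = -5862/(2*1024) - 36456*1/18375 = -5862/2048 - 248/125 = -5862*1/2048 - 248/125 = -2931/1024 - 248/125 = -620327/128000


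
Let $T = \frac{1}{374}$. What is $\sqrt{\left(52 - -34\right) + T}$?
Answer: $\frac{\sqrt{12029710}}{374} \approx 9.2738$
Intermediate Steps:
$T = \frac{1}{374} \approx 0.0026738$
$\sqrt{\left(52 - -34\right) + T} = \sqrt{\left(52 - -34\right) + \frac{1}{374}} = \sqrt{\left(52 + 34\right) + \frac{1}{374}} = \sqrt{86 + \frac{1}{374}} = \sqrt{\frac{32165}{374}} = \frac{\sqrt{12029710}}{374}$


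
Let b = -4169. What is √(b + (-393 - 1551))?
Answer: I*√6113 ≈ 78.186*I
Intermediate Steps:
√(b + (-393 - 1551)) = √(-4169 + (-393 - 1551)) = √(-4169 - 1944) = √(-6113) = I*√6113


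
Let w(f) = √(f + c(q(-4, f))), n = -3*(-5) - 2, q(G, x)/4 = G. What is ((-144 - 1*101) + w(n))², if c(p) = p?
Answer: (245 - I*√3)² ≈ 60022.0 - 848.7*I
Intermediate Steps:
q(G, x) = 4*G
n = 13 (n = 15 - 2 = 13)
w(f) = √(-16 + f) (w(f) = √(f + 4*(-4)) = √(f - 16) = √(-16 + f))
((-144 - 1*101) + w(n))² = ((-144 - 1*101) + √(-16 + 13))² = ((-144 - 101) + √(-3))² = (-245 + I*√3)²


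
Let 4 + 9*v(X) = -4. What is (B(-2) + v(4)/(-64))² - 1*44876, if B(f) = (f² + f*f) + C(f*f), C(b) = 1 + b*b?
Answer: -229393583/5184 ≈ -44250.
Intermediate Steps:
v(X) = -8/9 (v(X) = -4/9 + (⅑)*(-4) = -4/9 - 4/9 = -8/9)
C(b) = 1 + b²
B(f) = 1 + f⁴ + 2*f² (B(f) = (f² + f*f) + (1 + (f*f)²) = (f² + f²) + (1 + (f²)²) = 2*f² + (1 + f⁴) = 1 + f⁴ + 2*f²)
(B(-2) + v(4)/(-64))² - 1*44876 = ((1 + (-2)⁴ + 2*(-2)²) - 8/9/(-64))² - 1*44876 = ((1 + 16 + 2*4) - 8/9*(-1/64))² - 44876 = ((1 + 16 + 8) + 1/72)² - 44876 = (25 + 1/72)² - 44876 = (1801/72)² - 44876 = 3243601/5184 - 44876 = -229393583/5184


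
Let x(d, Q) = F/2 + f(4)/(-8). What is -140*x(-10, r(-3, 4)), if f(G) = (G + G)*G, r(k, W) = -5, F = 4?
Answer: 280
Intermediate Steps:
f(G) = 2*G**2 (f(G) = (2*G)*G = 2*G**2)
x(d, Q) = -2 (x(d, Q) = 4/2 + (2*4**2)/(-8) = 4*(1/2) + (2*16)*(-1/8) = 2 + 32*(-1/8) = 2 - 4 = -2)
-140*x(-10, r(-3, 4)) = -140*(-2) = 280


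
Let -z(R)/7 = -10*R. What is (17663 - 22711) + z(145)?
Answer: 5102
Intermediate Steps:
z(R) = 70*R (z(R) = -(-70)*R = 70*R)
(17663 - 22711) + z(145) = (17663 - 22711) + 70*145 = -5048 + 10150 = 5102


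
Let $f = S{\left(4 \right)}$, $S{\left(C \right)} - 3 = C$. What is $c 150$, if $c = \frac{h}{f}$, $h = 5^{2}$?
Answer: $\frac{3750}{7} \approx 535.71$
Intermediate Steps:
$S{\left(C \right)} = 3 + C$
$f = 7$ ($f = 3 + 4 = 7$)
$h = 25$
$c = \frac{25}{7} \approx 3.5714$
$c 150 = \frac{25}{7} \cdot 150 = \frac{3750}{7}$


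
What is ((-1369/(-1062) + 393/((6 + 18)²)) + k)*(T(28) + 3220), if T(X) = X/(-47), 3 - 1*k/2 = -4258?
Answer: 2739490926851/99828 ≈ 2.7442e+7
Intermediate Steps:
k = 8522 (k = 6 - 2*(-4258) = 6 + 8516 = 8522)
T(X) = -X/47 (T(X) = X*(-1/47) = -X/47)
((-1369/(-1062) + 393/((6 + 18)²)) + k)*(T(28) + 3220) = ((-1369/(-1062) + 393/((6 + 18)²)) + 8522)*(-1/47*28 + 3220) = ((-1369*(-1/1062) + 393/(24²)) + 8522)*(-28/47 + 3220) = ((1369/1062 + 393/576) + 8522)*(151312/47) = ((1369/1062 + 393*(1/576)) + 8522)*(151312/47) = ((1369/1062 + 131/192) + 8522)*(151312/47) = (66995/33984 + 8522)*(151312/47) = (289678643/33984)*(151312/47) = 2739490926851/99828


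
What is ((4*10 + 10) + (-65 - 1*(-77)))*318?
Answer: 19716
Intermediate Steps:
((4*10 + 10) + (-65 - 1*(-77)))*318 = ((40 + 10) + (-65 + 77))*318 = (50 + 12)*318 = 62*318 = 19716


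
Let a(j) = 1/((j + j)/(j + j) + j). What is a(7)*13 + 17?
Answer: 149/8 ≈ 18.625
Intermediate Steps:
a(j) = 1/(1 + j) (a(j) = 1/((2*j)/((2*j)) + j) = 1/((2*j)*(1/(2*j)) + j) = 1/(1 + j))
a(7)*13 + 17 = 13/(1 + 7) + 17 = 13/8 + 17 = 149/8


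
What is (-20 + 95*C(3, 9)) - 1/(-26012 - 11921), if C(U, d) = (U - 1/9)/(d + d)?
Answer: -14604124/3072573 ≈ -4.7531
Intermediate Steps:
C(U, d) = (-⅑ + U)/(2*d) (C(U, d) = (U - 1*⅑)/((2*d)) = (U - ⅑)*(1/(2*d)) = (-⅑ + U)*(1/(2*d)) = (-⅑ + U)/(2*d))
(-20 + 95*C(3, 9)) - 1/(-26012 - 11921) = (-20 + 95*((1/18)*(-1 + 9*3)/9)) - 1/(-26012 - 11921) = (-20 + 95*((1/18)*(⅑)*(-1 + 27))) - 1/(-37933) = (-20 + 95*((1/18)*(⅑)*26)) - 1*(-1/37933) = (-20 + 95*(13/81)) + 1/37933 = (-20 + 1235/81) + 1/37933 = -385/81 + 1/37933 = -14604124/3072573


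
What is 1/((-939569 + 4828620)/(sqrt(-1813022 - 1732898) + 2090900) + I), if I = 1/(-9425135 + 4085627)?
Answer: 2669754*(-2*sqrt(55405) + 522725*I)/(sqrt(55405) + 2595702104501*I) ≈ 0.53764 + 0.0004842*I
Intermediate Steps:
I = -1/5339508 (I = 1/(-5339508) = -1/5339508 ≈ -1.8728e-7)
1/((-939569 + 4828620)/(sqrt(-1813022 - 1732898) + 2090900) + I) = 1/((-939569 + 4828620)/(sqrt(-1813022 - 1732898) + 2090900) - 1/5339508) = 1/(3889051/(sqrt(-3545920) + 2090900) - 1/5339508) = 1/(3889051/(8*I*sqrt(55405) + 2090900) - 1/5339508) = 1/(3889051/(2090900 + 8*I*sqrt(55405)) - 1/5339508) = 1/(-1/5339508 + 3889051/(2090900 + 8*I*sqrt(55405)))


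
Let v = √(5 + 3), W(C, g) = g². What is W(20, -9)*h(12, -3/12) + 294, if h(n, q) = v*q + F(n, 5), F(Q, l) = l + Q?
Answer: 1671 - 81*√2/2 ≈ 1613.7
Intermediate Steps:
v = 2*√2 (v = √8 = 2*√2 ≈ 2.8284)
F(Q, l) = Q + l
h(n, q) = 5 + n + 2*q*√2 (h(n, q) = (2*√2)*q + (n + 5) = 2*q*√2 + (5 + n) = 5 + n + 2*q*√2)
W(20, -9)*h(12, -3/12) + 294 = (-9)²*(5 + 12 + 2*(-3/12)*√2) + 294 = 81*(5 + 12 + 2*(-3*1/12)*√2) + 294 = 81*(5 + 12 + 2*(-¼)*√2) + 294 = 81*(5 + 12 - √2/2) + 294 = 81*(17 - √2/2) + 294 = (1377 - 81*√2/2) + 294 = 1671 - 81*√2/2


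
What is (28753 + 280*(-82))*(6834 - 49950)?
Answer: -249770988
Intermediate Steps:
(28753 + 280*(-82))*(6834 - 49950) = (28753 - 22960)*(-43116) = 5793*(-43116) = -249770988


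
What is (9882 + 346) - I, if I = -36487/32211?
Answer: 329490595/32211 ≈ 10229.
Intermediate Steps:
I = -36487/32211 (I = -36487*1/32211 = -36487/32211 ≈ -1.1327)
(9882 + 346) - I = (9882 + 346) - 1*(-36487/32211) = 10228 + 36487/32211 = 329490595/32211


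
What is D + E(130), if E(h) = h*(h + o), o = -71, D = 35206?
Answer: 42876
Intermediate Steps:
E(h) = h*(-71 + h) (E(h) = h*(h - 71) = h*(-71 + h))
D + E(130) = 35206 + 130*(-71 + 130) = 35206 + 130*59 = 35206 + 7670 = 42876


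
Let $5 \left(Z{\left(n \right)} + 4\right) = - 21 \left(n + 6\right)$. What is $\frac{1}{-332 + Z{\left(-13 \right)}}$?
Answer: $- \frac{5}{1533} \approx -0.0032616$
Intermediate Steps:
$Z{\left(n \right)} = - \frac{146}{5} - \frac{21 n}{5}$ ($Z{\left(n \right)} = -4 + \frac{\left(-21\right) \left(n + 6\right)}{5} = -4 + \frac{\left(-21\right) \left(6 + n\right)}{5} = -4 + \frac{-126 - 21 n}{5} = -4 - \left(\frac{126}{5} + \frac{21 n}{5}\right) = - \frac{146}{5} - \frac{21 n}{5}$)
$\frac{1}{-332 + Z{\left(-13 \right)}} = \frac{1}{-332 - - \frac{127}{5}} = \frac{1}{-332 + \left(- \frac{146}{5} + \frac{273}{5}\right)} = \frac{1}{-332 + \frac{127}{5}} = \frac{1}{- \frac{1533}{5}} = - \frac{5}{1533}$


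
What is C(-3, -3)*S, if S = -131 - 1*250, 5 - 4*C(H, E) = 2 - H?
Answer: 0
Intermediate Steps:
C(H, E) = ¾ + H/4 (C(H, E) = 5/4 - (2 - H)/4 = 5/4 + (-½ + H/4) = ¾ + H/4)
S = -381 (S = -131 - 250 = -381)
C(-3, -3)*S = (¾ + (¼)*(-3))*(-381) = (¾ - ¾)*(-381) = 0*(-381) = 0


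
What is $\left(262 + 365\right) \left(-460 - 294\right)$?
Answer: $-472758$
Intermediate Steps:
$\left(262 + 365\right) \left(-460 - 294\right) = 627 \left(-754\right) = -472758$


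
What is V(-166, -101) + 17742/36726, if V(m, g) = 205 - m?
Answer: 2273848/6121 ≈ 371.48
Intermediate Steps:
V(-166, -101) + 17742/36726 = (205 - 1*(-166)) + 17742/36726 = (205 + 166) + 17742*(1/36726) = 371 + 2957/6121 = 2273848/6121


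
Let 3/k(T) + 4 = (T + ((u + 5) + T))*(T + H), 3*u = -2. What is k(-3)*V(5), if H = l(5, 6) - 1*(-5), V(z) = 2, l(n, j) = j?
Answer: -9/26 ≈ -0.34615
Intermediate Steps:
u = -⅔ (u = (⅓)*(-2) = -⅔ ≈ -0.66667)
H = 11 (H = 6 - 1*(-5) = 6 + 5 = 11)
k(T) = 3/(-4 + (11 + T)*(13/3 + 2*T)) (k(T) = 3/(-4 + (T + ((-⅔ + 5) + T))*(T + 11)) = 3/(-4 + (T + (13/3 + T))*(11 + T)) = 3/(-4 + (13/3 + 2*T)*(11 + T)) = 3/(-4 + (11 + T)*(13/3 + 2*T)))
k(-3)*V(5) = (9/(131 + 6*(-3)² + 79*(-3)))*2 = (9/(131 + 6*9 - 237))*2 = (9/(131 + 54 - 237))*2 = (9/(-52))*2 = (9*(-1/52))*2 = -9/52*2 = -9/26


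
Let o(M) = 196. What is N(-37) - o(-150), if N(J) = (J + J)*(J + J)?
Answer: 5280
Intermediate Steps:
N(J) = 4*J² (N(J) = (2*J)*(2*J) = 4*J²)
N(-37) - o(-150) = 4*(-37)² - 1*196 = 4*1369 - 196 = 5476 - 196 = 5280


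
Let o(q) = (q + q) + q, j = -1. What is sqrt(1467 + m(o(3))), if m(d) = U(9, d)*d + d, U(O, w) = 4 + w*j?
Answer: 3*sqrt(159) ≈ 37.829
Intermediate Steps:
o(q) = 3*q (o(q) = 2*q + q = 3*q)
U(O, w) = 4 - w (U(O, w) = 4 + w*(-1) = 4 - w)
m(d) = d + d*(4 - d) (m(d) = (4 - d)*d + d = d*(4 - d) + d = d + d*(4 - d))
sqrt(1467 + m(o(3))) = sqrt(1467 + (3*3)*(5 - 3*3)) = sqrt(1467 + 9*(5 - 1*9)) = sqrt(1467 + 9*(5 - 9)) = sqrt(1467 + 9*(-4)) = sqrt(1467 - 36) = sqrt(1431) = 3*sqrt(159)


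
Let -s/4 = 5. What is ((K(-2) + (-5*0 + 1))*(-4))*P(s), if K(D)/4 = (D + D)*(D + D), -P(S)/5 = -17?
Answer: -22100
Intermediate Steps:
s = -20 (s = -4*5 = -20)
P(S) = 85 (P(S) = -5*(-17) = 85)
K(D) = 16*D² (K(D) = 4*((D + D)*(D + D)) = 4*((2*D)*(2*D)) = 4*(4*D²) = 16*D²)
((K(-2) + (-5*0 + 1))*(-4))*P(s) = ((16*(-2)² + (-5*0 + 1))*(-4))*85 = ((16*4 + (0 + 1))*(-4))*85 = ((64 + 1)*(-4))*85 = (65*(-4))*85 = -260*85 = -22100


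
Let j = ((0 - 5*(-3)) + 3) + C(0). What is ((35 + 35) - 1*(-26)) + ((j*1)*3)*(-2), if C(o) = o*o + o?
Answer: -12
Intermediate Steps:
C(o) = o + o² (C(o) = o² + o = o + o²)
j = 18 (j = ((0 - 5*(-3)) + 3) + 0*(1 + 0) = ((0 + 15) + 3) + 0*1 = (15 + 3) + 0 = 18 + 0 = 18)
((35 + 35) - 1*(-26)) + ((j*1)*3)*(-2) = ((35 + 35) - 1*(-26)) + ((18*1)*3)*(-2) = (70 + 26) + (18*3)*(-2) = 96 + 54*(-2) = 96 - 108 = -12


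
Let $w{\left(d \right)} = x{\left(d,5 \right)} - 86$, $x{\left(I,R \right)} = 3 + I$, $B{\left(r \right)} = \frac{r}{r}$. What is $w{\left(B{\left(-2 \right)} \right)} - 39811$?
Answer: $-39893$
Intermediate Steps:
$B{\left(r \right)} = 1$
$w{\left(d \right)} = -83 + d$ ($w{\left(d \right)} = \left(3 + d\right) - 86 = -83 + d$)
$w{\left(B{\left(-2 \right)} \right)} - 39811 = \left(-83 + 1\right) - 39811 = -82 - 39811 = -39893$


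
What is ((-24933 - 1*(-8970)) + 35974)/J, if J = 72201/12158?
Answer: 243293738/72201 ≈ 3369.7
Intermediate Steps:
J = 72201/12158 (J = 72201*(1/12158) = 72201/12158 ≈ 5.9386)
((-24933 - 1*(-8970)) + 35974)/J = ((-24933 - 1*(-8970)) + 35974)/(72201/12158) = ((-24933 + 8970) + 35974)*(12158/72201) = (-15963 + 35974)*(12158/72201) = 20011*(12158/72201) = 243293738/72201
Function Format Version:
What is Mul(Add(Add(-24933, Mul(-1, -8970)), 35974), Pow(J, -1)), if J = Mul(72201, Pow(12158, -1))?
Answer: Rational(243293738, 72201) ≈ 3369.7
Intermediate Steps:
J = Rational(72201, 12158) (J = Mul(72201, Rational(1, 12158)) = Rational(72201, 12158) ≈ 5.9386)
Mul(Add(Add(-24933, Mul(-1, -8970)), 35974), Pow(J, -1)) = Mul(Add(Add(-24933, Mul(-1, -8970)), 35974), Pow(Rational(72201, 12158), -1)) = Mul(Add(Add(-24933, 8970), 35974), Rational(12158, 72201)) = Mul(Add(-15963, 35974), Rational(12158, 72201)) = Mul(20011, Rational(12158, 72201)) = Rational(243293738, 72201)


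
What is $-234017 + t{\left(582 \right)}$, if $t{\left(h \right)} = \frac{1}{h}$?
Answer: $- \frac{136197893}{582} \approx -2.3402 \cdot 10^{5}$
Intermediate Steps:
$-234017 + t{\left(582 \right)} = -234017 + \frac{1}{582} = - \frac{136197893}{582}$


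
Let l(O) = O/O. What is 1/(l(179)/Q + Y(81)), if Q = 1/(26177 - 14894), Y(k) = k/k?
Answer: 1/11284 ≈ 8.8621e-5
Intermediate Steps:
l(O) = 1
Y(k) = 1
Q = 1/11283 ≈ 8.8629e-5
1/(l(179)/Q + Y(81)) = 1/(1/(1/11283) + 1) = 1/(1*11283 + 1) = 1/(11283 + 1) = 1/11284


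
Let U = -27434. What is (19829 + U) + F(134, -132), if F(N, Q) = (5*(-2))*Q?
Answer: -6285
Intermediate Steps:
F(N, Q) = -10*Q
(19829 + U) + F(134, -132) = (19829 - 27434) - 10*(-132) = -7605 + 1320 = -6285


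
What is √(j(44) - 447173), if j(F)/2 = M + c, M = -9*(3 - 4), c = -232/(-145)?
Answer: I*√11178795/5 ≈ 668.69*I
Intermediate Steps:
c = 8/5 (c = -232*(-1/145) = 8/5 ≈ 1.6000)
M = 9 (M = -9*(-1) = 9)
j(F) = 106/5 (j(F) = 2*(9 + 8/5) = 2*(53/5) = 106/5)
√(j(44) - 447173) = √(106/5 - 447173) = √(-2235759/5) = I*√11178795/5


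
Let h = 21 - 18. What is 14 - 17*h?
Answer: -37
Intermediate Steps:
h = 3
14 - 17*h = 14 - 17*3 = 14 - 51 = -37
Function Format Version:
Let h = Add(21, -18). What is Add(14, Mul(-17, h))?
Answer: -37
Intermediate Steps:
h = 3
Add(14, Mul(-17, h)) = Add(14, Mul(-17, 3)) = Add(14, -51) = -37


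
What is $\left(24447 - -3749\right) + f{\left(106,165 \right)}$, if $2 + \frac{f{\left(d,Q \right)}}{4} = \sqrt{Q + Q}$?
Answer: $28188 + 4 \sqrt{330} \approx 28261.0$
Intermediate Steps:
$f{\left(d,Q \right)} = -8 + 4 \sqrt{2} \sqrt{Q}$ ($f{\left(d,Q \right)} = -8 + 4 \sqrt{Q + Q} = -8 + 4 \sqrt{2 Q} = -8 + 4 \sqrt{2} \sqrt{Q}$)
$\left(24447 - -3749\right) + f{\left(106,165 \right)} = \left(24447 - -3749\right) - \left(8 - 4 \sqrt{2} \sqrt{165}\right) = \left(24447 + \left(-60 + 3809\right)\right) - \left(8 - 4 \sqrt{330}\right) = \left(24447 + 3749\right) - \left(8 - 4 \sqrt{330}\right) = 28196 - \left(8 - 4 \sqrt{330}\right) = 28188 + 4 \sqrt{330}$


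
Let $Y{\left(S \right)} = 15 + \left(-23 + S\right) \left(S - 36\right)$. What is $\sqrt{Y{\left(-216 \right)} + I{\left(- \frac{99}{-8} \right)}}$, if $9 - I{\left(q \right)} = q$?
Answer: $\frac{\sqrt{963834}}{4} \approx 245.44$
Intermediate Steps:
$I{\left(q \right)} = 9 - q$
$Y{\left(S \right)} = 15 + \left(-36 + S\right) \left(-23 + S\right)$ ($Y{\left(S \right)} = 15 + \left(-23 + S\right) \left(-36 + S\right) = 15 + \left(-36 + S\right) \left(-23 + S\right)$)
$\sqrt{Y{\left(-216 \right)} + I{\left(- \frac{99}{-8} \right)}} = \sqrt{\left(843 + \left(-216\right)^{2} - -12744\right) + \left(9 - - \frac{99}{-8}\right)} = \sqrt{\left(843 + 46656 + 12744\right) + \left(9 - \left(-99\right) \left(- \frac{1}{8}\right)\right)} = \sqrt{60243 + \left(9 - \frac{99}{8}\right)} = \sqrt{60243 - \frac{27}{8}} = \sqrt{\frac{481917}{8}} = \frac{\sqrt{963834}}{4}$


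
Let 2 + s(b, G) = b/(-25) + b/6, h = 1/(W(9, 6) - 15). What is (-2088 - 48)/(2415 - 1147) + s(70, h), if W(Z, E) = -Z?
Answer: 24641/4755 ≈ 5.1821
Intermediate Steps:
h = -1/24 (h = 1/(-1*9 - 15) = 1/(-9 - 15) = 1/(-24) = -1/24 ≈ -0.041667)
s(b, G) = -2 + 19*b/150 (s(b, G) = -2 + (b/(-25) + b/6) = -2 + (b*(-1/25) + b*(⅙)) = -2 + (-b/25 + b/6) = -2 + 19*b/150)
(-2088 - 48)/(2415 - 1147) + s(70, h) = (-2088 - 48)/(2415 - 1147) + (-2 + (19/150)*70) = -2136/1268 + (-2 + 133/15) = -2136*1/1268 + 103/15 = -534/317 + 103/15 = 24641/4755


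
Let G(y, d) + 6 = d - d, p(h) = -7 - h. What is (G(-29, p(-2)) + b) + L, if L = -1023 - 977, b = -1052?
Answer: -3058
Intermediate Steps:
G(y, d) = -6 (G(y, d) = -6 + (d - d) = -6 + 0 = -6)
L = -2000
(G(-29, p(-2)) + b) + L = (-6 - 1052) - 2000 = -1058 - 2000 = -3058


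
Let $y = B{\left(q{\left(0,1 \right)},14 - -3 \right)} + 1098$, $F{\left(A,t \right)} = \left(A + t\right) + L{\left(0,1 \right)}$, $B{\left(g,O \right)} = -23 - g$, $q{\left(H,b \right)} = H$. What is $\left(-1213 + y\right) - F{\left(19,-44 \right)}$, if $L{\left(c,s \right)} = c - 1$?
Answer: $-112$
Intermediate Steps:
$L{\left(c,s \right)} = -1 + c$ ($L{\left(c,s \right)} = c - 1 = -1 + c$)
$F{\left(A,t \right)} = -1 + A + t$ ($F{\left(A,t \right)} = \left(A + t\right) + \left(-1 + 0\right) = \left(A + t\right) - 1 = -1 + A + t$)
$y = 1075$ ($y = \left(-23 - 0\right) + 1098 = \left(-23 + 0\right) + 1098 = -23 + 1098 = 1075$)
$\left(-1213 + y\right) - F{\left(19,-44 \right)} = \left(-1213 + 1075\right) - \left(-1 + 19 - 44\right) = -138 - -26 = -138 + 26 = -112$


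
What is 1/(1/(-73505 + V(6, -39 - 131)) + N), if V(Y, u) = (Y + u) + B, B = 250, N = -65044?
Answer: -73419/4775465437 ≈ -1.5374e-5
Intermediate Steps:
V(Y, u) = 250 + Y + u (V(Y, u) = (Y + u) + 250 = 250 + Y + u)
1/(1/(-73505 + V(6, -39 - 131)) + N) = 1/(1/(-73505 + (250 + 6 + (-39 - 131))) - 65044) = 1/(1/(-73505 + (250 + 6 - 170)) - 65044) = 1/(1/(-73505 + 86) - 65044) = 1/(1/(-73419) - 65044) = 1/(-1/73419 - 65044) = 1/(-4775465437/73419) = -73419/4775465437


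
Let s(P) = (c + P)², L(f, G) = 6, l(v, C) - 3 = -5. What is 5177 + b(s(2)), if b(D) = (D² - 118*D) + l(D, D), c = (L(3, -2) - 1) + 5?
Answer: 8919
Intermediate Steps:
l(v, C) = -2 (l(v, C) = 3 - 5 = -2)
c = 10 (c = (6 - 1) + 5 = 5 + 5 = 10)
s(P) = (10 + P)²
b(D) = -2 + D² - 118*D (b(D) = (D² - 118*D) - 2 = -2 + D² - 118*D)
5177 + b(s(2)) = 5177 + (-2 + ((10 + 2)²)² - 118*(10 + 2)²) = 5177 + (-2 + (12²)² - 118*12²) = 5177 + (-2 + 144² - 118*144) = 5177 + (-2 + 20736 - 16992) = 5177 + 3742 = 8919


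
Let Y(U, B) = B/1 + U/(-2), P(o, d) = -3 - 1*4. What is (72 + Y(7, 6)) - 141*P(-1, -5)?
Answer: 2123/2 ≈ 1061.5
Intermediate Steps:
P(o, d) = -7 (P(o, d) = -3 - 4 = -7)
Y(U, B) = B - U/2 (Y(U, B) = B*1 + U*(-½) = B - U/2)
(72 + Y(7, 6)) - 141*P(-1, -5) = (72 + (6 - ½*7)) - 141*(-7) = (72 + (6 - 7/2)) + 987 = (72 + 5/2) + 987 = 149/2 + 987 = 2123/2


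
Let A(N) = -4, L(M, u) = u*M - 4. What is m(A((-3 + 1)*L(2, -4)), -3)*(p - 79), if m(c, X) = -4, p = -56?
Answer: 540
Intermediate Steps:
L(M, u) = -4 + M*u (L(M, u) = M*u - 4 = -4 + M*u)
m(A((-3 + 1)*L(2, -4)), -3)*(p - 79) = -4*(-56 - 79) = -4*(-135) = 540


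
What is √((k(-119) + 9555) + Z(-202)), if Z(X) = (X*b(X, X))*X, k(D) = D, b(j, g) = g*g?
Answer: 2*√416243963 ≈ 40804.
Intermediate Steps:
b(j, g) = g²
Z(X) = X⁴ (Z(X) = (X*X²)*X = X³*X = X⁴)
√((k(-119) + 9555) + Z(-202)) = √((-119 + 9555) + (-202)⁴) = √(9436 + 1664966416) = √1664975852 = 2*√416243963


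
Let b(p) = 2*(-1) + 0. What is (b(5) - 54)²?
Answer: 3136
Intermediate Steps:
b(p) = -2 (b(p) = -2 + 0 = -2)
(b(5) - 54)² = (-2 - 54)² = (-56)² = 3136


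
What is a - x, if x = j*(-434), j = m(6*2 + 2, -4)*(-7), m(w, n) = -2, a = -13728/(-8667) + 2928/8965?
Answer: 157417184092/25899885 ≈ 6077.9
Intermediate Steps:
a = 49482832/25899885 (a = -13728*(-1/8667) + 2928*(1/8965) = 4576/2889 + 2928/8965 = 49482832/25899885 ≈ 1.9105)
j = 14 (j = -2*(-7) = 14)
x = -6076 (x = 14*(-434) = -6076)
a - x = 49482832/25899885 - 1*(-6076) = 49482832/25899885 + 6076 = 157417184092/25899885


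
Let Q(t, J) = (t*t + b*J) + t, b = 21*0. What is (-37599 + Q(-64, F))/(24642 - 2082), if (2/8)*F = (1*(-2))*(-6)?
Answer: -11189/7520 ≈ -1.4879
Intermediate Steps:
F = 48 (F = 4*((1*(-2))*(-6)) = 4*(-2*(-6)) = 4*12 = 48)
b = 0
Q(t, J) = t + t**2 (Q(t, J) = (t*t + 0*J) + t = (t**2 + 0) + t = t**2 + t = t + t**2)
(-37599 + Q(-64, F))/(24642 - 2082) = (-37599 - 64*(1 - 64))/(24642 - 2082) = (-37599 - 64*(-63))/22560 = (-37599 + 4032)*(1/22560) = -33567*1/22560 = -11189/7520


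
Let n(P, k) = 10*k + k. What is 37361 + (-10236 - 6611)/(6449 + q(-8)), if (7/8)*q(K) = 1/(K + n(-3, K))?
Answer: 20237598967/541715 ≈ 37358.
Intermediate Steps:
n(P, k) = 11*k
q(K) = 2/(21*K) (q(K) = 8/(7*(K + 11*K)) = 8/(7*((12*K))) = 8*(1/(12*K))/7 = 2/(21*K))
37361 + (-10236 - 6611)/(6449 + q(-8)) = 37361 + (-10236 - 6611)/(6449 + (2/21)/(-8)) = 37361 - 16847/(6449 + (2/21)*(-1/8)) = 37361 - 16847/(6449 - 1/84) = 37361 - 16847/541715/84 = 37361 - 16847*84/541715 = 37361 - 1415148/541715 = 20237598967/541715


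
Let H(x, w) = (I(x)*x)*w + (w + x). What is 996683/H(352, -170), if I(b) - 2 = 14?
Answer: -52457/50382 ≈ -1.0412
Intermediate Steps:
I(b) = 16 (I(b) = 2 + 14 = 16)
H(x, w) = w + x + 16*w*x (H(x, w) = (16*x)*w + (w + x) = 16*w*x + (w + x) = w + x + 16*w*x)
996683/H(352, -170) = 996683/(-170 + 352 + 16*(-170)*352) = 996683/(-170 + 352 - 957440) = 996683/(-957258) = 996683*(-1/957258) = -52457/50382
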